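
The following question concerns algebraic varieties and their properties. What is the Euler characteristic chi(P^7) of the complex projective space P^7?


The complex projective space P^7 has one cell in each even real dimension 0, 2, ..., 14.
The cohomology groups are H^{2k}(P^7) = Z for k = 0,...,7, and 0 otherwise.
Euler characteristic = sum of Betti numbers = 1 per even-dimensional cohomology group.
chi(P^7) = 7 + 1 = 8

8


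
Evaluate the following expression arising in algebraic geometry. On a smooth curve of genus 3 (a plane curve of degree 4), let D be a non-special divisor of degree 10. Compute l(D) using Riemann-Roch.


First, compute the genus of a smooth plane curve of degree 4:
g = (d-1)(d-2)/2 = (4-1)(4-2)/2 = 3
For a non-special divisor D (i.e., h^1(D) = 0), Riemann-Roch gives:
l(D) = deg(D) - g + 1
Since deg(D) = 10 >= 2g - 1 = 5, D is non-special.
l(D) = 10 - 3 + 1 = 8

8


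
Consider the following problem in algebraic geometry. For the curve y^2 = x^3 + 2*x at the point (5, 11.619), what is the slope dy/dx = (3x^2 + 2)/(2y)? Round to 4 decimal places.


Using implicit differentiation of y^2 = x^3 + 2*x:
2y * dy/dx = 3x^2 + 2
dy/dx = (3x^2 + 2)/(2y)
Numerator: 3*5^2 + 2 = 77
Denominator: 2*11.619 = 23.238
dy/dx = 77/23.238 = 3.3135

3.3135


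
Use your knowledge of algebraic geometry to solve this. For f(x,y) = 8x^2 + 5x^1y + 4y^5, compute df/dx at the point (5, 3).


df/dx = 2*8*x^1 + 1*5*x^0*y
At (5,3): 2*8*5^1 + 1*5*5^0*3
= 80 + 15
= 95

95


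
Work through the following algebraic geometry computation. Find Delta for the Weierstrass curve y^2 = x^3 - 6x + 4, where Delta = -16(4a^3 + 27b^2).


Compute each component:
4a^3 = 4*(-6)^3 = 4*(-216) = -864
27b^2 = 27*4^2 = 27*16 = 432
4a^3 + 27b^2 = -864 + 432 = -432
Delta = -16*(-432) = 6912

6912


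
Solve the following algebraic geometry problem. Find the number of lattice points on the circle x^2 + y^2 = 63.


Systematically check integer values of x where x^2 <= 63.
For each valid x, check if 63 - x^2 is a perfect square.
Total integer solutions found: 0

0


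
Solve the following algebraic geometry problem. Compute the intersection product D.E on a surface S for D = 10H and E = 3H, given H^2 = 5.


Using bilinearity of the intersection pairing on a surface S:
(aH).(bH) = ab * (H.H)
We have H^2 = 5.
D.E = (10H).(3H) = 10*3*5
= 30*5
= 150

150


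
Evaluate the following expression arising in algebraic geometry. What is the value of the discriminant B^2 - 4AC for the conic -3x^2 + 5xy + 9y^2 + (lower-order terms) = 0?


The discriminant of a conic Ax^2 + Bxy + Cy^2 + ... = 0 is B^2 - 4AC.
B^2 = 5^2 = 25
4AC = 4*(-3)*9 = -108
Discriminant = 25 + 108 = 133

133


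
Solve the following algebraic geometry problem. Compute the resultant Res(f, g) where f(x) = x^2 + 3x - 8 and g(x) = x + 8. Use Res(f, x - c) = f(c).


For Res(f, x - c), we evaluate f at x = c.
f(-8) = (-8)^2 + 3*(-8) - 8
= 64 - 24 - 8
= 40 - 8 = 32
Res(f, g) = 32

32


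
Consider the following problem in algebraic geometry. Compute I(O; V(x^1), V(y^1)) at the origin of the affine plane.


The intersection multiplicity of V(x^a) and V(y^b) at the origin is:
I(O; V(x^1), V(y^1)) = dim_k(k[x,y]/(x^1, y^1))
A basis for k[x,y]/(x^1, y^1) is the set of monomials x^i * y^j
where 0 <= i < 1 and 0 <= j < 1.
The number of such monomials is 1 * 1 = 1

1


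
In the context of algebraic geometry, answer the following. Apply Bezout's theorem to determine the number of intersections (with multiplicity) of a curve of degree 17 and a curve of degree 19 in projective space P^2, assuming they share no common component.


Bezout's theorem states the intersection count equals the product of degrees.
Intersection count = 17 * 19 = 323

323


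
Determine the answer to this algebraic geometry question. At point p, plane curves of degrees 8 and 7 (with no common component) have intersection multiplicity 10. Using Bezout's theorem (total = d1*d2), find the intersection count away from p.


By Bezout's theorem, the total intersection number is d1 * d2.
Total = 8 * 7 = 56
Intersection multiplicity at p = 10
Remaining intersections = 56 - 10 = 46

46


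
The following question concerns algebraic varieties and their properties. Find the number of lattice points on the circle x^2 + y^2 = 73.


Systematically check integer values of x where x^2 <= 73.
For each valid x, check if 73 - x^2 is a perfect square.
x=3: 73 - 9 = 64, sqrt = 8 (valid)
x=8: 73 - 64 = 9, sqrt = 3 (valid)
Total integer solutions found: 8

8


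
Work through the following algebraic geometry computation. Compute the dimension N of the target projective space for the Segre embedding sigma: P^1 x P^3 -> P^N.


The Segre embedding maps P^m x P^n into P^N via
all products of coordinates from each factor.
N = (m+1)(n+1) - 1
N = (1+1)(3+1) - 1
N = 2*4 - 1
N = 8 - 1 = 7

7


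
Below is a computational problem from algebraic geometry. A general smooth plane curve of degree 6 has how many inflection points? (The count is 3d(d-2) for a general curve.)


For a general smooth plane curve C of degree d, the inflection points are
the intersection of C with its Hessian curve, which has degree 3(d-2).
By Bezout, the total intersection number is d * 3(d-2) = 6 * 12 = 72.
For a general curve every flex is ordinary, so each contributes
multiplicity 1 to C·Hess(C), and the number of distinct inflection
points is 3d(d-2).
Inflection points = 3*6*(6-2) = 3*6*4 = 72

72


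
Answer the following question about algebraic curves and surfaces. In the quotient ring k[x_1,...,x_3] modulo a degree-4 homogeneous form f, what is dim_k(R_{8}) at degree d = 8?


For R = k[x_1,...,x_n]/(f) with f homogeneous of degree e:
The Hilbert series is (1 - t^e)/(1 - t)^n.
So h(d) = C(d+n-1, n-1) - C(d-e+n-1, n-1) for d >= e.
With n=3, e=4, d=8:
C(8+3-1, 3-1) = C(10, 2) = 45
C(8-4+3-1, 3-1) = C(6, 2) = 15
h(8) = 45 - 15 = 30

30


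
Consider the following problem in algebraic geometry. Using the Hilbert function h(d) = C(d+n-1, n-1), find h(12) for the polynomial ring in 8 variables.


The Hilbert function for the polynomial ring in 8 variables is:
h(d) = C(d+n-1, n-1)
h(12) = C(12+8-1, 8-1) = C(19, 7)
= 19! / (7! * 12!)
= 50388

50388


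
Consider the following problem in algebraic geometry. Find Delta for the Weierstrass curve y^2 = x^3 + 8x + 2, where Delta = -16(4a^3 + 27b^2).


Compute each component:
4a^3 = 4*8^3 = 4*512 = 2048
27b^2 = 27*2^2 = 27*4 = 108
4a^3 + 27b^2 = 2048 + 108 = 2156
Delta = -16*2156 = -34496

-34496


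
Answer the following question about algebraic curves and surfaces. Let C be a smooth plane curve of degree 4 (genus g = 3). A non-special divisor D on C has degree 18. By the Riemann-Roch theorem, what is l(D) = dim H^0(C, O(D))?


First, compute the genus of a smooth plane curve of degree 4:
g = (d-1)(d-2)/2 = (4-1)(4-2)/2 = 3
For a non-special divisor D (i.e., h^1(D) = 0), Riemann-Roch gives:
l(D) = deg(D) - g + 1
Since deg(D) = 18 >= 2g - 1 = 5, D is non-special.
l(D) = 18 - 3 + 1 = 16

16


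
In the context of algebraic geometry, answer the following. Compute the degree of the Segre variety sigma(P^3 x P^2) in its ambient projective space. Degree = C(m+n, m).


The degree of the Segre variety P^3 x P^2 is C(m+n, m).
= C(5, 3)
= 10

10


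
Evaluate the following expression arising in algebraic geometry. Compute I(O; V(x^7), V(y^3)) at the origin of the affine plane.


The intersection multiplicity of V(x^a) and V(y^b) at the origin is:
I(O; V(x^7), V(y^3)) = dim_k(k[x,y]/(x^7, y^3))
A basis for k[x,y]/(x^7, y^3) is the set of monomials x^i * y^j
where 0 <= i < 7 and 0 <= j < 3.
The number of such monomials is 7 * 3 = 21

21


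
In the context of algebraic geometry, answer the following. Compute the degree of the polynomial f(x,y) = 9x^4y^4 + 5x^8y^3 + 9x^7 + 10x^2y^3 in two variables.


Examine each term for its total degree (sum of exponents).
  Term '9x^4y^4' has total degree 4+4 = 8.
  Term '5x^8y^3' has total degree 8+3 = 11.
  Term '9x^7' has total degree 7+0 = 7.
  Term '10x^2y^3' has total degree 2+3 = 5.
The maximum total degree among all terms is 11.

11


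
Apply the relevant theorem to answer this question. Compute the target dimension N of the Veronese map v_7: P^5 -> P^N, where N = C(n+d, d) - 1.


The Veronese embedding v_d: P^n -> P^N maps each point to all
degree-d monomials in n+1 homogeneous coordinates.
N = C(n+d, d) - 1
N = C(5+7, 7) - 1
N = C(12, 7) - 1
C(12, 7) = 792
N = 792 - 1 = 791

791


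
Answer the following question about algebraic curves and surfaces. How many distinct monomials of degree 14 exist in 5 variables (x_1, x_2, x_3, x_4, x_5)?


The number of degree-14 monomials in 5 variables is C(d+n-1, n-1).
= C(14+5-1, 5-1) = C(18, 4)
= 3060

3060


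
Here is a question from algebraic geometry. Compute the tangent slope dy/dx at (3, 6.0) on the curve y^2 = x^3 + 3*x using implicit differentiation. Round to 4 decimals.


Using implicit differentiation of y^2 = x^3 + 3*x:
2y * dy/dx = 3x^2 + 3
dy/dx = (3x^2 + 3)/(2y)
Numerator: 3*3^2 + 3 = 30
Denominator: 2*6.0 = 12.0
dy/dx = 30/12.0 = 2.5000

2.5000


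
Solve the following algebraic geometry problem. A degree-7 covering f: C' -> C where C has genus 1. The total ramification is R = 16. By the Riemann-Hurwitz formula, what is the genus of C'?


Riemann-Hurwitz formula: 2g' - 2 = d(2g - 2) + R
Given: d = 7, g = 1, R = 16
2g' - 2 = 7*(2*1 - 2) + 16
2g' - 2 = 7*0 + 16
2g' - 2 = 0 + 16 = 16
2g' = 18
g' = 9

9


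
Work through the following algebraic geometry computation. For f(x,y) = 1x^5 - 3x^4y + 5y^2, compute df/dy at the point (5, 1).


df/dy = (-3)*x^4 + 2*5*y^1
At (5,1): (-3)*5^4 + 2*5*1^1
= -1875 + 10
= -1865

-1865


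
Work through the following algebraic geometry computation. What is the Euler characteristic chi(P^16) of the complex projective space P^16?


The complex projective space P^16 has one cell in each even real dimension 0, 2, ..., 32.
The cohomology groups are H^{2k}(P^16) = Z for k = 0,...,16, and 0 otherwise.
Euler characteristic = sum of Betti numbers = 1 per even-dimensional cohomology group.
chi(P^16) = 16 + 1 = 17

17


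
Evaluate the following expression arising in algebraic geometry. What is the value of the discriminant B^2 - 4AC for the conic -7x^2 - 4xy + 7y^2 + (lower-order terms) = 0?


The discriminant of a conic Ax^2 + Bxy + Cy^2 + ... = 0 is B^2 - 4AC.
B^2 = (-4)^2 = 16
4AC = 4*(-7)*7 = -196
Discriminant = 16 + 196 = 212

212


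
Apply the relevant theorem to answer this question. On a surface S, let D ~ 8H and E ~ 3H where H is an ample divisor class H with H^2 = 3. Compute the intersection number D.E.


Using bilinearity of the intersection pairing on a surface S:
(aH).(bH) = ab * (H.H)
We have H^2 = 3.
D.E = (8H).(3H) = 8*3*3
= 24*3
= 72

72


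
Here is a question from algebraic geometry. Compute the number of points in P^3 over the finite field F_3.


P^3(F_3) has (q^(n+1) - 1)/(q - 1) points.
= 3^3 + 3^2 + 3^1 + 3^0
= 27 + 9 + 3 + 1
= 40

40


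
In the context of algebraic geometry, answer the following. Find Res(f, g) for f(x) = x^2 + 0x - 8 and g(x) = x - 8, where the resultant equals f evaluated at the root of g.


For Res(f, x - c), we evaluate f at x = c.
f(8) = 8^2 + 0*8 - 8
= 64 + 0 - 8
= 64 - 8 = 56
Res(f, g) = 56

56


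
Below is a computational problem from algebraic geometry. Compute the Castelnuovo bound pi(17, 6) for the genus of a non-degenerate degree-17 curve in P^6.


Castelnuovo's bound: write d - 1 = m(r-1) + epsilon with 0 <= epsilon < r-1.
d - 1 = 17 - 1 = 16
r - 1 = 6 - 1 = 5
16 = 3*5 + 1, so m = 3, epsilon = 1
pi(d, r) = m(m-1)(r-1)/2 + m*epsilon
= 3*2*5/2 + 3*1
= 30/2 + 3
= 15 + 3 = 18

18


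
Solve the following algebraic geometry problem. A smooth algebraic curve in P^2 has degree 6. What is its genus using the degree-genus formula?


Using the genus formula for smooth plane curves:
g = (d-1)(d-2)/2
g = (6-1)(6-2)/2
g = 5*4/2
g = 20/2 = 10

10


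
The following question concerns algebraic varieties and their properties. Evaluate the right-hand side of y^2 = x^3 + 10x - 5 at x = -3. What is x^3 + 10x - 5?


Compute x^3 + 10x - 5 at x = -3:
x^3 = (-3)^3 = -27
10*x = 10*(-3) = -30
Sum: -27 - 30 - 5 = -62

-62


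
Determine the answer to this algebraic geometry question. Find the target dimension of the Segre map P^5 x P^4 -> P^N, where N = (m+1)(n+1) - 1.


The Segre embedding maps P^m x P^n into P^N via
all products of coordinates from each factor.
N = (m+1)(n+1) - 1
N = (5+1)(4+1) - 1
N = 6*5 - 1
N = 30 - 1 = 29

29


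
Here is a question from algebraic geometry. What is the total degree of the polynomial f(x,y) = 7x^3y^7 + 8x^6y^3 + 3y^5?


Examine each term for its total degree (sum of exponents).
  Term '7x^3y^7' has total degree 3+7 = 10.
  Term '8x^6y^3' has total degree 6+3 = 9.
  Term '3y^5' has total degree 0+5 = 5.
The maximum total degree among all terms is 10.

10


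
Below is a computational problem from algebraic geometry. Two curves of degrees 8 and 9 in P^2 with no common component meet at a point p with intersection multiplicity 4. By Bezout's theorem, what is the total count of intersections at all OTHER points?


By Bezout's theorem, the total intersection number is d1 * d2.
Total = 8 * 9 = 72
Intersection multiplicity at p = 4
Remaining intersections = 72 - 4 = 68

68


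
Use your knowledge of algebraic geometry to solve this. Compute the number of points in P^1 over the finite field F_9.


P^1(F_9) has (q^(n+1) - 1)/(q - 1) points.
= 9^1 + 9^0
= 9 + 1
= 10

10


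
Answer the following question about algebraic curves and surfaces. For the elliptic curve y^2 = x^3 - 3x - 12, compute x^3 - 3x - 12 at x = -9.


Compute x^3 - 3x - 12 at x = -9:
x^3 = (-9)^3 = -729
(-3)*x = (-3)*(-9) = 27
Sum: -729 + 27 - 12 = -714

-714


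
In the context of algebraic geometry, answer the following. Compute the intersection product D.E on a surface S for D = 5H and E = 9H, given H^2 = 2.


Using bilinearity of the intersection pairing on a surface S:
(aH).(bH) = ab * (H.H)
We have H^2 = 2.
D.E = (5H).(9H) = 5*9*2
= 45*2
= 90

90


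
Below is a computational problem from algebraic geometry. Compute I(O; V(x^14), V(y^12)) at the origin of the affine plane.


The intersection multiplicity of V(x^a) and V(y^b) at the origin is:
I(O; V(x^14), V(y^12)) = dim_k(k[x,y]/(x^14, y^12))
A basis for k[x,y]/(x^14, y^12) is the set of monomials x^i * y^j
where 0 <= i < 14 and 0 <= j < 12.
The number of such monomials is 14 * 12 = 168

168


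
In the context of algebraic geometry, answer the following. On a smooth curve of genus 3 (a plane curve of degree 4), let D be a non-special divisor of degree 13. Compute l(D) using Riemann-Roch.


First, compute the genus of a smooth plane curve of degree 4:
g = (d-1)(d-2)/2 = (4-1)(4-2)/2 = 3
For a non-special divisor D (i.e., h^1(D) = 0), Riemann-Roch gives:
l(D) = deg(D) - g + 1
Since deg(D) = 13 >= 2g - 1 = 5, D is non-special.
l(D) = 13 - 3 + 1 = 11

11


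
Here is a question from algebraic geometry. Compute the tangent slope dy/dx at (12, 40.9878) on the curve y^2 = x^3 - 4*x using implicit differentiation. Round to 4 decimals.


Using implicit differentiation of y^2 = x^3 - 4*x:
2y * dy/dx = 3x^2 - 4
dy/dx = (3x^2 - 4)/(2y)
Numerator: 3*12^2 - 4 = 428
Denominator: 2*40.9878 = 81.9756
dy/dx = 428/81.9756 = 5.2211

5.2211


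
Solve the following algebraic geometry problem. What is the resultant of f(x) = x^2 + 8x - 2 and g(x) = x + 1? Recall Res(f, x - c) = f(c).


For Res(f, x - c), we evaluate f at x = c.
f(-1) = (-1)^2 + 8*(-1) - 2
= 1 - 8 - 2
= -7 - 2 = -9
Res(f, g) = -9

-9


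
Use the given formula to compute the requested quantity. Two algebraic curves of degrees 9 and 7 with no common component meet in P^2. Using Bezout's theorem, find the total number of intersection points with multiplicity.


Bezout's theorem states the intersection count equals the product of degrees.
Intersection count = 9 * 7 = 63

63


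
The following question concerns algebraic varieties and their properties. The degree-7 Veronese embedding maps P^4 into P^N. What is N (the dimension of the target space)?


The Veronese embedding v_d: P^n -> P^N maps each point to all
degree-d monomials in n+1 homogeneous coordinates.
N = C(n+d, d) - 1
N = C(4+7, 7) - 1
N = C(11, 7) - 1
C(11, 7) = 330
N = 330 - 1 = 329

329


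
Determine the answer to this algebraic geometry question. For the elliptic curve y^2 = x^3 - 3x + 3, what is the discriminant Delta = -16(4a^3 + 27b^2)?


Compute each component:
4a^3 = 4*(-3)^3 = 4*(-27) = -108
27b^2 = 27*3^2 = 27*9 = 243
4a^3 + 27b^2 = -108 + 243 = 135
Delta = -16*135 = -2160

-2160


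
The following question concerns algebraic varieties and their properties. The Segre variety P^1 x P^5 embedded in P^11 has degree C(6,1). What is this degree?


The degree of the Segre variety P^1 x P^5 is C(m+n, m).
= C(6, 1)
= 6

6


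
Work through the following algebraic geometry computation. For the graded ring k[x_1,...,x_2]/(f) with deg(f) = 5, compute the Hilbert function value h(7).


For R = k[x_1,...,x_n]/(f) with f homogeneous of degree e:
The Hilbert series is (1 - t^e)/(1 - t)^n.
So h(d) = C(d+n-1, n-1) - C(d-e+n-1, n-1) for d >= e.
With n=2, e=5, d=7:
C(7+2-1, 2-1) = C(8, 1) = 8
C(7-5+2-1, 2-1) = C(3, 1) = 3
h(7) = 8 - 3 = 5

5


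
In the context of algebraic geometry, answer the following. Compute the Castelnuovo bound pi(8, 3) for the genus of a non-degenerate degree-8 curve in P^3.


Castelnuovo's bound: write d - 1 = m(r-1) + epsilon with 0 <= epsilon < r-1.
d - 1 = 8 - 1 = 7
r - 1 = 3 - 1 = 2
7 = 3*2 + 1, so m = 3, epsilon = 1
pi(d, r) = m(m-1)(r-1)/2 + m*epsilon
= 3*2*2/2 + 3*1
= 12/2 + 3
= 6 + 3 = 9

9


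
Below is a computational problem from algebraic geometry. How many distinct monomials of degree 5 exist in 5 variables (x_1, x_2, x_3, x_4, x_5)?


The number of degree-5 monomials in 5 variables is C(d+n-1, n-1).
= C(5+5-1, 5-1) = C(9, 4)
= 126

126


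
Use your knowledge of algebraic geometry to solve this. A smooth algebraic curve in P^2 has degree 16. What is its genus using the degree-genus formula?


Using the genus formula for smooth plane curves:
g = (d-1)(d-2)/2
g = (16-1)(16-2)/2
g = 15*14/2
g = 210/2 = 105

105


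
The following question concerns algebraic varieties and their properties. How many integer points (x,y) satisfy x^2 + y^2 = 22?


Systematically check integer values of x where x^2 <= 22.
For each valid x, check if 22 - x^2 is a perfect square.
Total integer solutions found: 0

0


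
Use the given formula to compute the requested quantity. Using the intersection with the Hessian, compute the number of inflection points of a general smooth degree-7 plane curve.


For a general smooth plane curve C of degree d, the inflection points are
the intersection of C with its Hessian curve, which has degree 3(d-2).
By Bezout, the total intersection number is d * 3(d-2) = 7 * 15 = 105.
For a general curve every flex is ordinary, so each contributes
multiplicity 1 to C·Hess(C), and the number of distinct inflection
points is 3d(d-2).
Inflection points = 3*7*(7-2) = 3*7*5 = 105

105


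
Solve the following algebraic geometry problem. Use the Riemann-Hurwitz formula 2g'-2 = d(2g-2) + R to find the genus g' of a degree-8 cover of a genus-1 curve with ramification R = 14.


Riemann-Hurwitz formula: 2g' - 2 = d(2g - 2) + R
Given: d = 8, g = 1, R = 14
2g' - 2 = 8*(2*1 - 2) + 14
2g' - 2 = 8*0 + 14
2g' - 2 = 0 + 14 = 14
2g' = 16
g' = 8

8


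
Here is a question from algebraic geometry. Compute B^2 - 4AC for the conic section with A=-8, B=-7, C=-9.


The discriminant of a conic Ax^2 + Bxy + Cy^2 + ... = 0 is B^2 - 4AC.
B^2 = (-7)^2 = 49
4AC = 4*(-8)*(-9) = 288
Discriminant = 49 - 288 = -239

-239


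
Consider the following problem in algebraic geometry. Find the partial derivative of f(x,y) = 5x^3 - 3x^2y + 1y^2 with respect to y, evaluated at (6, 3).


df/dy = (-3)*x^2 + 2*1*y^1
At (6,3): (-3)*6^2 + 2*1*3^1
= -108 + 6
= -102

-102


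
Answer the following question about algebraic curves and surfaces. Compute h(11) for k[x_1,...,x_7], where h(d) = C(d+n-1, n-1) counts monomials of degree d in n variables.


The Hilbert function for the polynomial ring in 7 variables is:
h(d) = C(d+n-1, n-1)
h(11) = C(11+7-1, 7-1) = C(17, 6)
= 17! / (6! * 11!)
= 12376

12376


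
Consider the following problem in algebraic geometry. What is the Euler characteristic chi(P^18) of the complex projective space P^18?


The complex projective space P^18 has one cell in each even real dimension 0, 2, ..., 36.
The cohomology groups are H^{2k}(P^18) = Z for k = 0,...,18, and 0 otherwise.
Euler characteristic = sum of Betti numbers = 1 per even-dimensional cohomology group.
chi(P^18) = 18 + 1 = 19

19


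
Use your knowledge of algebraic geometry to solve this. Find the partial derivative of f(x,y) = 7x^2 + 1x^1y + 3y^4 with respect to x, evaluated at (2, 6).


df/dx = 2*7*x^1 + 1*1*x^0*y
At (2,6): 2*7*2^1 + 1*1*2^0*6
= 28 + 6
= 34

34


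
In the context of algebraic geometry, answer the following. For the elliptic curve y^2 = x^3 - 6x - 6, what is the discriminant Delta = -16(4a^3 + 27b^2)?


Compute each component:
4a^3 = 4*(-6)^3 = 4*(-216) = -864
27b^2 = 27*(-6)^2 = 27*36 = 972
4a^3 + 27b^2 = -864 + 972 = 108
Delta = -16*108 = -1728

-1728


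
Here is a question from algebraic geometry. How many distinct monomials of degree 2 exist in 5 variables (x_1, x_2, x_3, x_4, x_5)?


The number of degree-2 monomials in 5 variables is C(d+n-1, n-1).
= C(2+5-1, 5-1) = C(6, 4)
= 15

15


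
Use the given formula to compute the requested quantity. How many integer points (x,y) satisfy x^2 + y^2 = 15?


Systematically check integer values of x where x^2 <= 15.
For each valid x, check if 15 - x^2 is a perfect square.
Total integer solutions found: 0

0


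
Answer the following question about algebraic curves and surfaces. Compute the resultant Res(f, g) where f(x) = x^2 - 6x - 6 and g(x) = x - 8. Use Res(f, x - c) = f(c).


For Res(f, x - c), we evaluate f at x = c.
f(8) = 8^2 - 6*8 - 6
= 64 - 48 - 6
= 16 - 6 = 10
Res(f, g) = 10

10


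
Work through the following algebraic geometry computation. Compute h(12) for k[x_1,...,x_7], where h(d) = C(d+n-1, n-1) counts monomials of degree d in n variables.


The Hilbert function for the polynomial ring in 7 variables is:
h(d) = C(d+n-1, n-1)
h(12) = C(12+7-1, 7-1) = C(18, 6)
= 18! / (6! * 12!)
= 18564

18564


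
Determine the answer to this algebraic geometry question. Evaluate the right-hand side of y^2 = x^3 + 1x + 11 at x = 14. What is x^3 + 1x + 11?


Compute x^3 + 1x + 11 at x = 14:
x^3 = 14^3 = 2744
1*x = 1*14 = 14
Sum: 2744 + 14 + 11 = 2769

2769


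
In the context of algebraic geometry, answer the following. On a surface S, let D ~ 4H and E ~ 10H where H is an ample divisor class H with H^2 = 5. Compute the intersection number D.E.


Using bilinearity of the intersection pairing on a surface S:
(aH).(bH) = ab * (H.H)
We have H^2 = 5.
D.E = (4H).(10H) = 4*10*5
= 40*5
= 200

200


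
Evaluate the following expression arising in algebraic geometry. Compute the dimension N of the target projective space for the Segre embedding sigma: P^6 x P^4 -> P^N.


The Segre embedding maps P^m x P^n into P^N via
all products of coordinates from each factor.
N = (m+1)(n+1) - 1
N = (6+1)(4+1) - 1
N = 7*5 - 1
N = 35 - 1 = 34

34


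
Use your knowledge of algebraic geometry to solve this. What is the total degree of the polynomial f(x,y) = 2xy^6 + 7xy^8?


Examine each term for its total degree (sum of exponents).
  Term '2xy^6' has total degree 1+6 = 7.
  Term '7xy^8' has total degree 1+8 = 9.
The maximum total degree among all terms is 9.

9


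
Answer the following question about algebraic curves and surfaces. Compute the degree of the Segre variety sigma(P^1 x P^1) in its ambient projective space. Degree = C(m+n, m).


The degree of the Segre variety P^1 x P^1 is C(m+n, m).
= C(2, 1)
= 2

2


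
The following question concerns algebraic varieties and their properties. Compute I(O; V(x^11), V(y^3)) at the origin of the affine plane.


The intersection multiplicity of V(x^a) and V(y^b) at the origin is:
I(O; V(x^11), V(y^3)) = dim_k(k[x,y]/(x^11, y^3))
A basis for k[x,y]/(x^11, y^3) is the set of monomials x^i * y^j
where 0 <= i < 11 and 0 <= j < 3.
The number of such monomials is 11 * 3 = 33

33


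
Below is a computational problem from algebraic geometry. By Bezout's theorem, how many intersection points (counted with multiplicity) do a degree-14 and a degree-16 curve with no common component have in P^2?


Bezout's theorem states the intersection count equals the product of degrees.
Intersection count = 14 * 16 = 224

224


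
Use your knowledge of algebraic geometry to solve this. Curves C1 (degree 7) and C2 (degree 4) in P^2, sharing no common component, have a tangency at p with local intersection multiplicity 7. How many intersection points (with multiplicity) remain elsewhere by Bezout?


By Bezout's theorem, the total intersection number is d1 * d2.
Total = 7 * 4 = 28
Intersection multiplicity at p = 7
Remaining intersections = 28 - 7 = 21

21


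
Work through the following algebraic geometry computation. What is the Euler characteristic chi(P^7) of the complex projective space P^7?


The complex projective space P^7 has one cell in each even real dimension 0, 2, ..., 14.
The cohomology groups are H^{2k}(P^7) = Z for k = 0,...,7, and 0 otherwise.
Euler characteristic = sum of Betti numbers = 1 per even-dimensional cohomology group.
chi(P^7) = 7 + 1 = 8

8


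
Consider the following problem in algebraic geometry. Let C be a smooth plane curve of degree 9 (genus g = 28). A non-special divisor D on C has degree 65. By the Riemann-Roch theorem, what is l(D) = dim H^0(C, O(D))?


First, compute the genus of a smooth plane curve of degree 9:
g = (d-1)(d-2)/2 = (9-1)(9-2)/2 = 28
For a non-special divisor D (i.e., h^1(D) = 0), Riemann-Roch gives:
l(D) = deg(D) - g + 1
Since deg(D) = 65 >= 2g - 1 = 55, D is non-special.
l(D) = 65 - 28 + 1 = 38

38


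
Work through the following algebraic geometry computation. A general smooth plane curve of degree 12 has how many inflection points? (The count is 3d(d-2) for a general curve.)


For a general smooth plane curve C of degree d, the inflection points are
the intersection of C with its Hessian curve, which has degree 3(d-2).
By Bezout, the total intersection number is d * 3(d-2) = 12 * 30 = 360.
For a general curve every flex is ordinary, so each contributes
multiplicity 1 to C·Hess(C), and the number of distinct inflection
points is 3d(d-2).
Inflection points = 3*12*(12-2) = 3*12*10 = 360

360


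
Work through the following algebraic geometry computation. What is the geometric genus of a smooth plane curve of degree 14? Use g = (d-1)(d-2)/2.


Using the genus formula for smooth plane curves:
g = (d-1)(d-2)/2
g = (14-1)(14-2)/2
g = 13*12/2
g = 156/2 = 78

78


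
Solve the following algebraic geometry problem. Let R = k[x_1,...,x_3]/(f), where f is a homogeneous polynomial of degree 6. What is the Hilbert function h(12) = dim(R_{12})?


For R = k[x_1,...,x_n]/(f) with f homogeneous of degree e:
The Hilbert series is (1 - t^e)/(1 - t)^n.
So h(d) = C(d+n-1, n-1) - C(d-e+n-1, n-1) for d >= e.
With n=3, e=6, d=12:
C(12+3-1, 3-1) = C(14, 2) = 91
C(12-6+3-1, 3-1) = C(8, 2) = 28
h(12) = 91 - 28 = 63

63


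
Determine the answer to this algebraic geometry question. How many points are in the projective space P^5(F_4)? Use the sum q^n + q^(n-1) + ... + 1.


P^5(F_4) has (q^(n+1) - 1)/(q - 1) points.
= 4^5 + 4^4 + 4^3 + 4^2 + 4^1 + 4^0
= 1024 + 256 + 64 + 16 + 4 + 1
= 1365

1365


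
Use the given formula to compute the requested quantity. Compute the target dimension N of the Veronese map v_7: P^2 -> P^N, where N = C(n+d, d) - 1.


The Veronese embedding v_d: P^n -> P^N maps each point to all
degree-d monomials in n+1 homogeneous coordinates.
N = C(n+d, d) - 1
N = C(2+7, 7) - 1
N = C(9, 7) - 1
C(9, 7) = 36
N = 36 - 1 = 35

35


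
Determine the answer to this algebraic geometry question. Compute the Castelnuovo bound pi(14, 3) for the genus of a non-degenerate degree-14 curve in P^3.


Castelnuovo's bound: write d - 1 = m(r-1) + epsilon with 0 <= epsilon < r-1.
d - 1 = 14 - 1 = 13
r - 1 = 3 - 1 = 2
13 = 6*2 + 1, so m = 6, epsilon = 1
pi(d, r) = m(m-1)(r-1)/2 + m*epsilon
= 6*5*2/2 + 6*1
= 60/2 + 6
= 30 + 6 = 36

36


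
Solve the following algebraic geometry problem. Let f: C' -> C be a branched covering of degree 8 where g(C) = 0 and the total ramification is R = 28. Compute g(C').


Riemann-Hurwitz formula: 2g' - 2 = d(2g - 2) + R
Given: d = 8, g = 0, R = 28
2g' - 2 = 8*(2*0 - 2) + 28
2g' - 2 = 8*(-2) + 28
2g' - 2 = -16 + 28 = 12
2g' = 14
g' = 7

7


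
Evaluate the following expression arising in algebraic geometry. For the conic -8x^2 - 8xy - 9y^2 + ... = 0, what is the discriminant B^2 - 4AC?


The discriminant of a conic Ax^2 + Bxy + Cy^2 + ... = 0 is B^2 - 4AC.
B^2 = (-8)^2 = 64
4AC = 4*(-8)*(-9) = 288
Discriminant = 64 - 288 = -224

-224


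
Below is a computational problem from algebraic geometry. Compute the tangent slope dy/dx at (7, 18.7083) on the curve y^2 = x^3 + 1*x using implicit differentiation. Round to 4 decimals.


Using implicit differentiation of y^2 = x^3 + 1*x:
2y * dy/dx = 3x^2 + 1
dy/dx = (3x^2 + 1)/(2y)
Numerator: 3*7^2 + 1 = 148
Denominator: 2*18.7083 = 37.4166
dy/dx = 148/37.4166 = 3.9555

3.9555


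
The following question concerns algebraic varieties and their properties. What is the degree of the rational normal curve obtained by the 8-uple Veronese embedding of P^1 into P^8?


The rational normal curve in P^8 is the image of P^1 under the 8-uple Veronese.
A general hyperplane in P^8 pulls back to a degree-8 form on P^1, which has 8 zeros,
so the curve meets a general hyperplane in 8 points. Degree = 8.

8


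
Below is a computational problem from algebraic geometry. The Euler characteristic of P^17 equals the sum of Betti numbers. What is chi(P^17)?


The complex projective space P^17 has one cell in each even real dimension 0, 2, ..., 34.
The cohomology groups are H^{2k}(P^17) = Z for k = 0,...,17, and 0 otherwise.
Euler characteristic = sum of Betti numbers = 1 per even-dimensional cohomology group.
chi(P^17) = 17 + 1 = 18

18


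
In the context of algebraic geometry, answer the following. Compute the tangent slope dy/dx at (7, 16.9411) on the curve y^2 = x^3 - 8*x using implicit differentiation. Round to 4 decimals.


Using implicit differentiation of y^2 = x^3 - 8*x:
2y * dy/dx = 3x^2 - 8
dy/dx = (3x^2 - 8)/(2y)
Numerator: 3*7^2 - 8 = 139
Denominator: 2*16.9411 = 33.8822
dy/dx = 139/33.8822 = 4.1024

4.1024


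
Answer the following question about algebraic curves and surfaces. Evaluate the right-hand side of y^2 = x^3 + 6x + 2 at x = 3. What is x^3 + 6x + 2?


Compute x^3 + 6x + 2 at x = 3:
x^3 = 3^3 = 27
6*x = 6*3 = 18
Sum: 27 + 18 + 2 = 47

47


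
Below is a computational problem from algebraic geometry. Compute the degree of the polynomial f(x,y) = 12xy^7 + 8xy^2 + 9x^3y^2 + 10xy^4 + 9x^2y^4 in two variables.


Examine each term for its total degree (sum of exponents).
  Term '12xy^7' has total degree 1+7 = 8.
  Term '8xy^2' has total degree 1+2 = 3.
  Term '9x^3y^2' has total degree 3+2 = 5.
  Term '10xy^4' has total degree 1+4 = 5.
  Term '9x^2y^4' has total degree 2+4 = 6.
The maximum total degree among all terms is 8.

8


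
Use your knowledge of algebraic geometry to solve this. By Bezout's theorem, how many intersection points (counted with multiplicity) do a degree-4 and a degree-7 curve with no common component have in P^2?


Bezout's theorem states the intersection count equals the product of degrees.
Intersection count = 4 * 7 = 28

28


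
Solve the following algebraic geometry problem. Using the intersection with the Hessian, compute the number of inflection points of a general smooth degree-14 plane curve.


For a general smooth plane curve C of degree d, the inflection points are
the intersection of C with its Hessian curve, which has degree 3(d-2).
By Bezout, the total intersection number is d * 3(d-2) = 14 * 36 = 504.
For a general curve every flex is ordinary, so each contributes
multiplicity 1 to C·Hess(C), and the number of distinct inflection
points is 3d(d-2).
Inflection points = 3*14*(14-2) = 3*14*12 = 504

504


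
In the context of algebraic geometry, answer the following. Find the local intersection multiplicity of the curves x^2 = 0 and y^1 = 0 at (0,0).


The intersection multiplicity of V(x^a) and V(y^b) at the origin is:
I(O; V(x^2), V(y^1)) = dim_k(k[x,y]/(x^2, y^1))
A basis for k[x,y]/(x^2, y^1) is the set of monomials x^i * y^j
where 0 <= i < 2 and 0 <= j < 1.
The number of such monomials is 2 * 1 = 2

2


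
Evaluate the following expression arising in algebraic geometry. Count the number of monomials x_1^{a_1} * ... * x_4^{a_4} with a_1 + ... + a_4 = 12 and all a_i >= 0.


The number of degree-12 monomials in 4 variables is C(d+n-1, n-1).
= C(12+4-1, 4-1) = C(15, 3)
= 455

455


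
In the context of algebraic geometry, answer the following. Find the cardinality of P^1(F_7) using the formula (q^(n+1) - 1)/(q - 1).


P^1(F_7) has (q^(n+1) - 1)/(q - 1) points.
= 7^1 + 7^0
= 7 + 1
= 8

8


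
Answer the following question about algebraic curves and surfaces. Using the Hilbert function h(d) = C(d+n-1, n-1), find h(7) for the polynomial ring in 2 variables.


The Hilbert function for the polynomial ring in 2 variables is:
h(d) = C(d+n-1, n-1)
h(7) = C(7+2-1, 2-1) = C(8, 1)
= 8! / (1! * 7!)
= 8

8


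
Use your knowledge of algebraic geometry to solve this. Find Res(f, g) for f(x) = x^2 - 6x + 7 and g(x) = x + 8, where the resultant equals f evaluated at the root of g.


For Res(f, x - c), we evaluate f at x = c.
f(-8) = (-8)^2 - 6*(-8) + 7
= 64 + 48 + 7
= 112 + 7 = 119
Res(f, g) = 119

119


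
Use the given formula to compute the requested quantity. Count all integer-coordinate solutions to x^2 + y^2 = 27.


Systematically check integer values of x where x^2 <= 27.
For each valid x, check if 27 - x^2 is a perfect square.
Total integer solutions found: 0

0


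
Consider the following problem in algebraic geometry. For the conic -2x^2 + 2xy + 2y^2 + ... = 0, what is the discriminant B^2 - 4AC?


The discriminant of a conic Ax^2 + Bxy + Cy^2 + ... = 0 is B^2 - 4AC.
B^2 = 2^2 = 4
4AC = 4*(-2)*2 = -16
Discriminant = 4 + 16 = 20

20


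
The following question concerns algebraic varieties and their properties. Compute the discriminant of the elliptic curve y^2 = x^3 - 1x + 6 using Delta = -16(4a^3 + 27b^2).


Compute each component:
4a^3 = 4*(-1)^3 = 4*(-1) = -4
27b^2 = 27*6^2 = 27*36 = 972
4a^3 + 27b^2 = -4 + 972 = 968
Delta = -16*968 = -15488

-15488


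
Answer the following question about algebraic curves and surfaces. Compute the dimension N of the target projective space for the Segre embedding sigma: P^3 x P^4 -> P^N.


The Segre embedding maps P^m x P^n into P^N via
all products of coordinates from each factor.
N = (m+1)(n+1) - 1
N = (3+1)(4+1) - 1
N = 4*5 - 1
N = 20 - 1 = 19

19


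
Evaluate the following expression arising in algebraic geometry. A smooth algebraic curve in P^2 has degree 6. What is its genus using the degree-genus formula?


Using the genus formula for smooth plane curves:
g = (d-1)(d-2)/2
g = (6-1)(6-2)/2
g = 5*4/2
g = 20/2 = 10

10


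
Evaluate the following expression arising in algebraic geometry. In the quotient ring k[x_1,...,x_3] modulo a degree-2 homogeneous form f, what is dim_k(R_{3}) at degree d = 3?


For R = k[x_1,...,x_n]/(f) with f homogeneous of degree e:
The Hilbert series is (1 - t^e)/(1 - t)^n.
So h(d) = C(d+n-1, n-1) - C(d-e+n-1, n-1) for d >= e.
With n=3, e=2, d=3:
C(3+3-1, 3-1) = C(5, 2) = 10
C(3-2+3-1, 3-1) = C(3, 2) = 3
h(3) = 10 - 3 = 7

7


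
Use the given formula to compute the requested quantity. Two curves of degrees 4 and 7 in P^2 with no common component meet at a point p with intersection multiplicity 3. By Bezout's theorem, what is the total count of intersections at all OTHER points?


By Bezout's theorem, the total intersection number is d1 * d2.
Total = 4 * 7 = 28
Intersection multiplicity at p = 3
Remaining intersections = 28 - 3 = 25

25


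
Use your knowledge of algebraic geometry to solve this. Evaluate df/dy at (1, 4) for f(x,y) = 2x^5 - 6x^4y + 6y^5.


df/dy = (-6)*x^4 + 5*6*y^4
At (1,4): (-6)*1^4 + 5*6*4^4
= -6 + 7680
= 7674

7674


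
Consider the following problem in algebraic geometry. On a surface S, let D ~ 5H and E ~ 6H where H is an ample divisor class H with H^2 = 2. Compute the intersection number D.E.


Using bilinearity of the intersection pairing on a surface S:
(aH).(bH) = ab * (H.H)
We have H^2 = 2.
D.E = (5H).(6H) = 5*6*2
= 30*2
= 60

60


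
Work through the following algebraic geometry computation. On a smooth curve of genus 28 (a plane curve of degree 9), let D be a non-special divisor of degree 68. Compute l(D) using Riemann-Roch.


First, compute the genus of a smooth plane curve of degree 9:
g = (d-1)(d-2)/2 = (9-1)(9-2)/2 = 28
For a non-special divisor D (i.e., h^1(D) = 0), Riemann-Roch gives:
l(D) = deg(D) - g + 1
Since deg(D) = 68 >= 2g - 1 = 55, D is non-special.
l(D) = 68 - 28 + 1 = 41

41


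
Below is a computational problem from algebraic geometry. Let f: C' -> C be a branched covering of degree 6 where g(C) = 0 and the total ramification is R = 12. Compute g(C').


Riemann-Hurwitz formula: 2g' - 2 = d(2g - 2) + R
Given: d = 6, g = 0, R = 12
2g' - 2 = 6*(2*0 - 2) + 12
2g' - 2 = 6*(-2) + 12
2g' - 2 = -12 + 12 = 0
2g' = 2
g' = 1

1


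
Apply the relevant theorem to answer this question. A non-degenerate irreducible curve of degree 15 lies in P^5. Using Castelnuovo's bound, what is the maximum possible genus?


Castelnuovo's bound: write d - 1 = m(r-1) + epsilon with 0 <= epsilon < r-1.
d - 1 = 15 - 1 = 14
r - 1 = 5 - 1 = 4
14 = 3*4 + 2, so m = 3, epsilon = 2
pi(d, r) = m(m-1)(r-1)/2 + m*epsilon
= 3*2*4/2 + 3*2
= 24/2 + 6
= 12 + 6 = 18

18


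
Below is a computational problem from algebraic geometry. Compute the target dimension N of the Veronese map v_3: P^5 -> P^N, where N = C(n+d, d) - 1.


The Veronese embedding v_d: P^n -> P^N maps each point to all
degree-d monomials in n+1 homogeneous coordinates.
N = C(n+d, d) - 1
N = C(5+3, 3) - 1
N = C(8, 3) - 1
C(8, 3) = 56
N = 56 - 1 = 55

55


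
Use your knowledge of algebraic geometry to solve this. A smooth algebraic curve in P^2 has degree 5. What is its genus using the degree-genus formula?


Using the genus formula for smooth plane curves:
g = (d-1)(d-2)/2
g = (5-1)(5-2)/2
g = 4*3/2
g = 12/2 = 6

6


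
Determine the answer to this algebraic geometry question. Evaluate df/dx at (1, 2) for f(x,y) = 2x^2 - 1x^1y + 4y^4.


df/dx = 2*2*x^1 + 1*(-1)*x^0*y
At (1,2): 2*2*1^1 + 1*(-1)*1^0*2
= 4 - 2
= 2

2


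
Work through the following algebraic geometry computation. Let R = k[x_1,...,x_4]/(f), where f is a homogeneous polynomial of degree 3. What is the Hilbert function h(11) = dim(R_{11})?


For R = k[x_1,...,x_n]/(f) with f homogeneous of degree e:
The Hilbert series is (1 - t^e)/(1 - t)^n.
So h(d) = C(d+n-1, n-1) - C(d-e+n-1, n-1) for d >= e.
With n=4, e=3, d=11:
C(11+4-1, 4-1) = C(14, 3) = 364
C(11-3+4-1, 4-1) = C(11, 3) = 165
h(11) = 364 - 165 = 199

199


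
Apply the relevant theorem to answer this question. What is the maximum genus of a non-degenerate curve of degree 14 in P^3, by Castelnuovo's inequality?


Castelnuovo's bound: write d - 1 = m(r-1) + epsilon with 0 <= epsilon < r-1.
d - 1 = 14 - 1 = 13
r - 1 = 3 - 1 = 2
13 = 6*2 + 1, so m = 6, epsilon = 1
pi(d, r) = m(m-1)(r-1)/2 + m*epsilon
= 6*5*2/2 + 6*1
= 60/2 + 6
= 30 + 6 = 36

36
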